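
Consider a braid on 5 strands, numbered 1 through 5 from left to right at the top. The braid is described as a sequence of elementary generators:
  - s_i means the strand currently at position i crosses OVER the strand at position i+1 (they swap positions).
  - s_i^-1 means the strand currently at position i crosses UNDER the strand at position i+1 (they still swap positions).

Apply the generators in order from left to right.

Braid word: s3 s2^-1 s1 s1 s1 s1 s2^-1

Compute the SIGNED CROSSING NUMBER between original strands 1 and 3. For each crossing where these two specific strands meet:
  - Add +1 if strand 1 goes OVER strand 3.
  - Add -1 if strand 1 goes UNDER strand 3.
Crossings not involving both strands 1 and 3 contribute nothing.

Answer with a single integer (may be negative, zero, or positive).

Answer: 0

Derivation:
Gen 1: crossing 3x4. Both 1&3? no. Sum: 0
Gen 2: crossing 2x4. Both 1&3? no. Sum: 0
Gen 3: crossing 1x4. Both 1&3? no. Sum: 0
Gen 4: crossing 4x1. Both 1&3? no. Sum: 0
Gen 5: crossing 1x4. Both 1&3? no. Sum: 0
Gen 6: crossing 4x1. Both 1&3? no. Sum: 0
Gen 7: crossing 4x2. Both 1&3? no. Sum: 0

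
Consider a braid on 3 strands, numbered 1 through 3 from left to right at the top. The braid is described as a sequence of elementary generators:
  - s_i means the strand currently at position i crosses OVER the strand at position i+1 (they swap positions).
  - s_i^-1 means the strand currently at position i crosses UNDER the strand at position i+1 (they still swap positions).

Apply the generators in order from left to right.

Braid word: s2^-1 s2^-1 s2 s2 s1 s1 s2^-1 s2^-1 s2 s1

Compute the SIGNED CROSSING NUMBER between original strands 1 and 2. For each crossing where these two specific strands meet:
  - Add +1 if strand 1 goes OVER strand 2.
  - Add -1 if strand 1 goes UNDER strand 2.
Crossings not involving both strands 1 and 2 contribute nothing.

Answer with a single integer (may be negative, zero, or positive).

Gen 1: crossing 2x3. Both 1&2? no. Sum: 0
Gen 2: crossing 3x2. Both 1&2? no. Sum: 0
Gen 3: crossing 2x3. Both 1&2? no. Sum: 0
Gen 4: crossing 3x2. Both 1&2? no. Sum: 0
Gen 5: 1 over 2. Both 1&2? yes. Contrib: +1. Sum: 1
Gen 6: 2 over 1. Both 1&2? yes. Contrib: -1. Sum: 0
Gen 7: crossing 2x3. Both 1&2? no. Sum: 0
Gen 8: crossing 3x2. Both 1&2? no. Sum: 0
Gen 9: crossing 2x3. Both 1&2? no. Sum: 0
Gen 10: crossing 1x3. Both 1&2? no. Sum: 0

Answer: 0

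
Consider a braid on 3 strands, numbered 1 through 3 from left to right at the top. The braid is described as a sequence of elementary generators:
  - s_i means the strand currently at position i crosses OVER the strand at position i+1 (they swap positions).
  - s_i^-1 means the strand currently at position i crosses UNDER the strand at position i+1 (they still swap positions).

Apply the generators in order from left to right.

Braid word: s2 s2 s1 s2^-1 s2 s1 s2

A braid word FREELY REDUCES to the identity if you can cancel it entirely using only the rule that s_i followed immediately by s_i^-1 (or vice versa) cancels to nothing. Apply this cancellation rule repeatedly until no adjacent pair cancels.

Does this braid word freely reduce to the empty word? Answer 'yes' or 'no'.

Gen 1 (s2): push. Stack: [s2]
Gen 2 (s2): push. Stack: [s2 s2]
Gen 3 (s1): push. Stack: [s2 s2 s1]
Gen 4 (s2^-1): push. Stack: [s2 s2 s1 s2^-1]
Gen 5 (s2): cancels prior s2^-1. Stack: [s2 s2 s1]
Gen 6 (s1): push. Stack: [s2 s2 s1 s1]
Gen 7 (s2): push. Stack: [s2 s2 s1 s1 s2]
Reduced word: s2 s2 s1 s1 s2

Answer: no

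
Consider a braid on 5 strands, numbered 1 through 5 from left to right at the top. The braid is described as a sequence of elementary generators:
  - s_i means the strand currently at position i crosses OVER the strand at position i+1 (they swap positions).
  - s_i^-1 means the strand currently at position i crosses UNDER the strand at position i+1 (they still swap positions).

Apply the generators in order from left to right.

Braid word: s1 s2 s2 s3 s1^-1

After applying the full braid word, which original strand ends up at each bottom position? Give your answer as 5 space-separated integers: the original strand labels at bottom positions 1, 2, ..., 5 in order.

Answer: 1 2 4 3 5

Derivation:
Gen 1 (s1): strand 1 crosses over strand 2. Perm now: [2 1 3 4 5]
Gen 2 (s2): strand 1 crosses over strand 3. Perm now: [2 3 1 4 5]
Gen 3 (s2): strand 3 crosses over strand 1. Perm now: [2 1 3 4 5]
Gen 4 (s3): strand 3 crosses over strand 4. Perm now: [2 1 4 3 5]
Gen 5 (s1^-1): strand 2 crosses under strand 1. Perm now: [1 2 4 3 5]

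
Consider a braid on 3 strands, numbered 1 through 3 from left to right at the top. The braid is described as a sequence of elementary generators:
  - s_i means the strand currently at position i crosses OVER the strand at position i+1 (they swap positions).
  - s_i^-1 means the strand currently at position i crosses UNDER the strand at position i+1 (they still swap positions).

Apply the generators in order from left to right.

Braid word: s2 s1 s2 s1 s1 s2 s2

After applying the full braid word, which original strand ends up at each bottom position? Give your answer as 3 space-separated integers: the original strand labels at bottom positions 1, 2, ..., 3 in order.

Gen 1 (s2): strand 2 crosses over strand 3. Perm now: [1 3 2]
Gen 2 (s1): strand 1 crosses over strand 3. Perm now: [3 1 2]
Gen 3 (s2): strand 1 crosses over strand 2. Perm now: [3 2 1]
Gen 4 (s1): strand 3 crosses over strand 2. Perm now: [2 3 1]
Gen 5 (s1): strand 2 crosses over strand 3. Perm now: [3 2 1]
Gen 6 (s2): strand 2 crosses over strand 1. Perm now: [3 1 2]
Gen 7 (s2): strand 1 crosses over strand 2. Perm now: [3 2 1]

Answer: 3 2 1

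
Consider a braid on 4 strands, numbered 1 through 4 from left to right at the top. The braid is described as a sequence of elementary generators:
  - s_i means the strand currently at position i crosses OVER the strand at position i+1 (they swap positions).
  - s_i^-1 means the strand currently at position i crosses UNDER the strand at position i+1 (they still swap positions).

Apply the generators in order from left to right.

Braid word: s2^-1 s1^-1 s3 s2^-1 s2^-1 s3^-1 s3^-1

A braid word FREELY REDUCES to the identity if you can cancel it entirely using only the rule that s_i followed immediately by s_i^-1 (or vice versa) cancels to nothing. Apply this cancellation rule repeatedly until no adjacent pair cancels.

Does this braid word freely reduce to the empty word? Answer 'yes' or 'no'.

Answer: no

Derivation:
Gen 1 (s2^-1): push. Stack: [s2^-1]
Gen 2 (s1^-1): push. Stack: [s2^-1 s1^-1]
Gen 3 (s3): push. Stack: [s2^-1 s1^-1 s3]
Gen 4 (s2^-1): push. Stack: [s2^-1 s1^-1 s3 s2^-1]
Gen 5 (s2^-1): push. Stack: [s2^-1 s1^-1 s3 s2^-1 s2^-1]
Gen 6 (s3^-1): push. Stack: [s2^-1 s1^-1 s3 s2^-1 s2^-1 s3^-1]
Gen 7 (s3^-1): push. Stack: [s2^-1 s1^-1 s3 s2^-1 s2^-1 s3^-1 s3^-1]
Reduced word: s2^-1 s1^-1 s3 s2^-1 s2^-1 s3^-1 s3^-1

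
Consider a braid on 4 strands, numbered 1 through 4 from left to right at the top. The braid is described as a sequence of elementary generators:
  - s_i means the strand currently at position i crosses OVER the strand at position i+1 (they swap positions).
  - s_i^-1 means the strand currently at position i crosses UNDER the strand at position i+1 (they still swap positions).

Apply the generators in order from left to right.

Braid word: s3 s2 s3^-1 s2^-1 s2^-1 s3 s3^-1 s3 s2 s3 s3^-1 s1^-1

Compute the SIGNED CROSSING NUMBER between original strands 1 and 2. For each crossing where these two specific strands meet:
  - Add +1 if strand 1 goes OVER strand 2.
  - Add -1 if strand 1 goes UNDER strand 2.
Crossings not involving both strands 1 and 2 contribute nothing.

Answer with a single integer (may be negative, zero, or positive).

Answer: -1

Derivation:
Gen 1: crossing 3x4. Both 1&2? no. Sum: 0
Gen 2: crossing 2x4. Both 1&2? no. Sum: 0
Gen 3: crossing 2x3. Both 1&2? no. Sum: 0
Gen 4: crossing 4x3. Both 1&2? no. Sum: 0
Gen 5: crossing 3x4. Both 1&2? no. Sum: 0
Gen 6: crossing 3x2. Both 1&2? no. Sum: 0
Gen 7: crossing 2x3. Both 1&2? no. Sum: 0
Gen 8: crossing 3x2. Both 1&2? no. Sum: 0
Gen 9: crossing 4x2. Both 1&2? no. Sum: 0
Gen 10: crossing 4x3. Both 1&2? no. Sum: 0
Gen 11: crossing 3x4. Both 1&2? no. Sum: 0
Gen 12: 1 under 2. Both 1&2? yes. Contrib: -1. Sum: -1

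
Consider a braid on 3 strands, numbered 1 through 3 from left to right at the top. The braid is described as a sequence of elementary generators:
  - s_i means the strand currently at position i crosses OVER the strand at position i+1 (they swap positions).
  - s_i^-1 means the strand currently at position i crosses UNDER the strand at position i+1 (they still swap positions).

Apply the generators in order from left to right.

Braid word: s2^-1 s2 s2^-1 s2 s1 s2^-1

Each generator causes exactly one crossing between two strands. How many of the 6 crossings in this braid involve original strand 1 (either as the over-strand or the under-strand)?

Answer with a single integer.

Answer: 2

Derivation:
Gen 1: crossing 2x3. Involves strand 1? no. Count so far: 0
Gen 2: crossing 3x2. Involves strand 1? no. Count so far: 0
Gen 3: crossing 2x3. Involves strand 1? no. Count so far: 0
Gen 4: crossing 3x2. Involves strand 1? no. Count so far: 0
Gen 5: crossing 1x2. Involves strand 1? yes. Count so far: 1
Gen 6: crossing 1x3. Involves strand 1? yes. Count so far: 2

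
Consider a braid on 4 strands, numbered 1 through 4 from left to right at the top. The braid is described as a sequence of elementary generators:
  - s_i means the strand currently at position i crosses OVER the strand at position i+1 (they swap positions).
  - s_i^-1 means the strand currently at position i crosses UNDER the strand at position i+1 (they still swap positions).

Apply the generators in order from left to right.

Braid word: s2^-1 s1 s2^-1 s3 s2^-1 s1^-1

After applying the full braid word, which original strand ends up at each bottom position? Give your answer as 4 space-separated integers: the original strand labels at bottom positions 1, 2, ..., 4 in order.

Gen 1 (s2^-1): strand 2 crosses under strand 3. Perm now: [1 3 2 4]
Gen 2 (s1): strand 1 crosses over strand 3. Perm now: [3 1 2 4]
Gen 3 (s2^-1): strand 1 crosses under strand 2. Perm now: [3 2 1 4]
Gen 4 (s3): strand 1 crosses over strand 4. Perm now: [3 2 4 1]
Gen 5 (s2^-1): strand 2 crosses under strand 4. Perm now: [3 4 2 1]
Gen 6 (s1^-1): strand 3 crosses under strand 4. Perm now: [4 3 2 1]

Answer: 4 3 2 1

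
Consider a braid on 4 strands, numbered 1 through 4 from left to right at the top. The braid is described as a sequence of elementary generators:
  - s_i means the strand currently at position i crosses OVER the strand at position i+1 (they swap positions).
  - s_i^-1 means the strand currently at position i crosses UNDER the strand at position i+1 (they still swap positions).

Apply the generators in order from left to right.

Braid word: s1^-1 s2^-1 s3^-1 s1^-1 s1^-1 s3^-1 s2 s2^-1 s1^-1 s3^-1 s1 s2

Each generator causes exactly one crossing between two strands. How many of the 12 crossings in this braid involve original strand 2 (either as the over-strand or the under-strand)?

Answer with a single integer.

Answer: 5

Derivation:
Gen 1: crossing 1x2. Involves strand 2? yes. Count so far: 1
Gen 2: crossing 1x3. Involves strand 2? no. Count so far: 1
Gen 3: crossing 1x4. Involves strand 2? no. Count so far: 1
Gen 4: crossing 2x3. Involves strand 2? yes. Count so far: 2
Gen 5: crossing 3x2. Involves strand 2? yes. Count so far: 3
Gen 6: crossing 4x1. Involves strand 2? no. Count so far: 3
Gen 7: crossing 3x1. Involves strand 2? no. Count so far: 3
Gen 8: crossing 1x3. Involves strand 2? no. Count so far: 3
Gen 9: crossing 2x3. Involves strand 2? yes. Count so far: 4
Gen 10: crossing 1x4. Involves strand 2? no. Count so far: 4
Gen 11: crossing 3x2. Involves strand 2? yes. Count so far: 5
Gen 12: crossing 3x4. Involves strand 2? no. Count so far: 5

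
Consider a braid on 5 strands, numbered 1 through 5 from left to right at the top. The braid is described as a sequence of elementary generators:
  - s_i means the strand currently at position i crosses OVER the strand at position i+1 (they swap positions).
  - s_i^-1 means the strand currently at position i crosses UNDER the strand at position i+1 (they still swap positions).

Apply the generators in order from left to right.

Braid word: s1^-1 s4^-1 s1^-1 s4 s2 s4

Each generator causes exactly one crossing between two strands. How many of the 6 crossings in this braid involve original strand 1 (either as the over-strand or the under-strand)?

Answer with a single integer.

Answer: 2

Derivation:
Gen 1: crossing 1x2. Involves strand 1? yes. Count so far: 1
Gen 2: crossing 4x5. Involves strand 1? no. Count so far: 1
Gen 3: crossing 2x1. Involves strand 1? yes. Count so far: 2
Gen 4: crossing 5x4. Involves strand 1? no. Count so far: 2
Gen 5: crossing 2x3. Involves strand 1? no. Count so far: 2
Gen 6: crossing 4x5. Involves strand 1? no. Count so far: 2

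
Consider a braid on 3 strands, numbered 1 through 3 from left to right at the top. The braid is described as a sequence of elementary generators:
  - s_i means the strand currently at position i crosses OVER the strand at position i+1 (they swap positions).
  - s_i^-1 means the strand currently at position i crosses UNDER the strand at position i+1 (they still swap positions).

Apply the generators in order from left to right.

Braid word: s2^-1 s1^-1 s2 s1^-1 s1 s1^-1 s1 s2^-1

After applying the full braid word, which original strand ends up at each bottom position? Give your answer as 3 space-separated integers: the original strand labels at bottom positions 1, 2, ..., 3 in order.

Gen 1 (s2^-1): strand 2 crosses under strand 3. Perm now: [1 3 2]
Gen 2 (s1^-1): strand 1 crosses under strand 3. Perm now: [3 1 2]
Gen 3 (s2): strand 1 crosses over strand 2. Perm now: [3 2 1]
Gen 4 (s1^-1): strand 3 crosses under strand 2. Perm now: [2 3 1]
Gen 5 (s1): strand 2 crosses over strand 3. Perm now: [3 2 1]
Gen 6 (s1^-1): strand 3 crosses under strand 2. Perm now: [2 3 1]
Gen 7 (s1): strand 2 crosses over strand 3. Perm now: [3 2 1]
Gen 8 (s2^-1): strand 2 crosses under strand 1. Perm now: [3 1 2]

Answer: 3 1 2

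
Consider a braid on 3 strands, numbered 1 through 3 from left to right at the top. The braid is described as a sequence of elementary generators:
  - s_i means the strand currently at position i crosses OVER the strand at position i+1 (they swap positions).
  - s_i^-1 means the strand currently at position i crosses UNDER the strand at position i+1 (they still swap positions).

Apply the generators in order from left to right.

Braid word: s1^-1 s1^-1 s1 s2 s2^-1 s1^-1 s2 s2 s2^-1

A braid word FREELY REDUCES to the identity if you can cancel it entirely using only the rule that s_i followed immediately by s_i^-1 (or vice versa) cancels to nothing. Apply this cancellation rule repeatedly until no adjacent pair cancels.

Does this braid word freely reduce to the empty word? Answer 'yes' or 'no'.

Answer: no

Derivation:
Gen 1 (s1^-1): push. Stack: [s1^-1]
Gen 2 (s1^-1): push. Stack: [s1^-1 s1^-1]
Gen 3 (s1): cancels prior s1^-1. Stack: [s1^-1]
Gen 4 (s2): push. Stack: [s1^-1 s2]
Gen 5 (s2^-1): cancels prior s2. Stack: [s1^-1]
Gen 6 (s1^-1): push. Stack: [s1^-1 s1^-1]
Gen 7 (s2): push. Stack: [s1^-1 s1^-1 s2]
Gen 8 (s2): push. Stack: [s1^-1 s1^-1 s2 s2]
Gen 9 (s2^-1): cancels prior s2. Stack: [s1^-1 s1^-1 s2]
Reduced word: s1^-1 s1^-1 s2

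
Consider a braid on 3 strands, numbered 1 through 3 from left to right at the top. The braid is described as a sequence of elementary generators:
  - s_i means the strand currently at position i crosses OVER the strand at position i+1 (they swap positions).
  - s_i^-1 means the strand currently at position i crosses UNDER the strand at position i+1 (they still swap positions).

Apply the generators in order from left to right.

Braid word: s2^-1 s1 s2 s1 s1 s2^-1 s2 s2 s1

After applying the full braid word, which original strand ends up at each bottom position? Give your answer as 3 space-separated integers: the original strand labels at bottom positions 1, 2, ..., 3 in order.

Gen 1 (s2^-1): strand 2 crosses under strand 3. Perm now: [1 3 2]
Gen 2 (s1): strand 1 crosses over strand 3. Perm now: [3 1 2]
Gen 3 (s2): strand 1 crosses over strand 2. Perm now: [3 2 1]
Gen 4 (s1): strand 3 crosses over strand 2. Perm now: [2 3 1]
Gen 5 (s1): strand 2 crosses over strand 3. Perm now: [3 2 1]
Gen 6 (s2^-1): strand 2 crosses under strand 1. Perm now: [3 1 2]
Gen 7 (s2): strand 1 crosses over strand 2. Perm now: [3 2 1]
Gen 8 (s2): strand 2 crosses over strand 1. Perm now: [3 1 2]
Gen 9 (s1): strand 3 crosses over strand 1. Perm now: [1 3 2]

Answer: 1 3 2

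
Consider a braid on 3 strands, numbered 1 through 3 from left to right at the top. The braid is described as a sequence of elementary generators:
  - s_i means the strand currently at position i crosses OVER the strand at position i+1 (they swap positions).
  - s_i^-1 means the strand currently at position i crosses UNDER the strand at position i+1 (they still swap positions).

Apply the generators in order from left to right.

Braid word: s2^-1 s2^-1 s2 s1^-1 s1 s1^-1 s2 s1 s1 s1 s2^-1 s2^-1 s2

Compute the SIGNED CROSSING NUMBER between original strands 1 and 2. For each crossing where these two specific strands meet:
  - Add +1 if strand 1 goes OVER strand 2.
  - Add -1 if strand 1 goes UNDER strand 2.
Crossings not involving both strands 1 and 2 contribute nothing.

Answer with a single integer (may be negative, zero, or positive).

Answer: 1

Derivation:
Gen 1: crossing 2x3. Both 1&2? no. Sum: 0
Gen 2: crossing 3x2. Both 1&2? no. Sum: 0
Gen 3: crossing 2x3. Both 1&2? no. Sum: 0
Gen 4: crossing 1x3. Both 1&2? no. Sum: 0
Gen 5: crossing 3x1. Both 1&2? no. Sum: 0
Gen 6: crossing 1x3. Both 1&2? no. Sum: 0
Gen 7: 1 over 2. Both 1&2? yes. Contrib: +1. Sum: 1
Gen 8: crossing 3x2. Both 1&2? no. Sum: 1
Gen 9: crossing 2x3. Both 1&2? no. Sum: 1
Gen 10: crossing 3x2. Both 1&2? no. Sum: 1
Gen 11: crossing 3x1. Both 1&2? no. Sum: 1
Gen 12: crossing 1x3. Both 1&2? no. Sum: 1
Gen 13: crossing 3x1. Both 1&2? no. Sum: 1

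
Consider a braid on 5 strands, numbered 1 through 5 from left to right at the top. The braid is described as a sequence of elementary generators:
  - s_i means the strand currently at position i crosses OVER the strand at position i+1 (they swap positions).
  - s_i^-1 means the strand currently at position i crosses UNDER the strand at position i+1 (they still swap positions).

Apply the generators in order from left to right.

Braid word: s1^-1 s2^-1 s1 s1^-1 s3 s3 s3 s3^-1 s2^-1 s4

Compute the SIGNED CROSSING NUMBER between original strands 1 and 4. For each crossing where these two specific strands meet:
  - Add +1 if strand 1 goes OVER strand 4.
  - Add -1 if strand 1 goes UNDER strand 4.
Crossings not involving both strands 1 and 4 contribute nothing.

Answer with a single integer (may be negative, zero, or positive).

Answer: 2

Derivation:
Gen 1: crossing 1x2. Both 1&4? no. Sum: 0
Gen 2: crossing 1x3. Both 1&4? no. Sum: 0
Gen 3: crossing 2x3. Both 1&4? no. Sum: 0
Gen 4: crossing 3x2. Both 1&4? no. Sum: 0
Gen 5: 1 over 4. Both 1&4? yes. Contrib: +1. Sum: 1
Gen 6: 4 over 1. Both 1&4? yes. Contrib: -1. Sum: 0
Gen 7: 1 over 4. Both 1&4? yes. Contrib: +1. Sum: 1
Gen 8: 4 under 1. Both 1&4? yes. Contrib: +1. Sum: 2
Gen 9: crossing 3x1. Both 1&4? no. Sum: 2
Gen 10: crossing 4x5. Both 1&4? no. Sum: 2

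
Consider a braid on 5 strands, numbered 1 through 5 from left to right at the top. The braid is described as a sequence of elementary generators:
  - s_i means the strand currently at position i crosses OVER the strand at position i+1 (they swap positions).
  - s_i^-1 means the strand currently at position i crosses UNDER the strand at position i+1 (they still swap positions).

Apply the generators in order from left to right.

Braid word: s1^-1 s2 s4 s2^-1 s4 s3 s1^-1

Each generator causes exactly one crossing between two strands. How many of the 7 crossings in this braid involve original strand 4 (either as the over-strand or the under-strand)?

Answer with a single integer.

Answer: 3

Derivation:
Gen 1: crossing 1x2. Involves strand 4? no. Count so far: 0
Gen 2: crossing 1x3. Involves strand 4? no. Count so far: 0
Gen 3: crossing 4x5. Involves strand 4? yes. Count so far: 1
Gen 4: crossing 3x1. Involves strand 4? no. Count so far: 1
Gen 5: crossing 5x4. Involves strand 4? yes. Count so far: 2
Gen 6: crossing 3x4. Involves strand 4? yes. Count so far: 3
Gen 7: crossing 2x1. Involves strand 4? no. Count so far: 3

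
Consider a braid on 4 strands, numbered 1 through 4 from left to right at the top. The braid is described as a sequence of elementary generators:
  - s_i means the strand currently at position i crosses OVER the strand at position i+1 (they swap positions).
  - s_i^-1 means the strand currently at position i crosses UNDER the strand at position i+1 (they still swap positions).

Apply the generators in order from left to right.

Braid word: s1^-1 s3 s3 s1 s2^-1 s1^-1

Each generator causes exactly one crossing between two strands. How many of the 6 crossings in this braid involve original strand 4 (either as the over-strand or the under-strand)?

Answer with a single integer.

Gen 1: crossing 1x2. Involves strand 4? no. Count so far: 0
Gen 2: crossing 3x4. Involves strand 4? yes. Count so far: 1
Gen 3: crossing 4x3. Involves strand 4? yes. Count so far: 2
Gen 4: crossing 2x1. Involves strand 4? no. Count so far: 2
Gen 5: crossing 2x3. Involves strand 4? no. Count so far: 2
Gen 6: crossing 1x3. Involves strand 4? no. Count so far: 2

Answer: 2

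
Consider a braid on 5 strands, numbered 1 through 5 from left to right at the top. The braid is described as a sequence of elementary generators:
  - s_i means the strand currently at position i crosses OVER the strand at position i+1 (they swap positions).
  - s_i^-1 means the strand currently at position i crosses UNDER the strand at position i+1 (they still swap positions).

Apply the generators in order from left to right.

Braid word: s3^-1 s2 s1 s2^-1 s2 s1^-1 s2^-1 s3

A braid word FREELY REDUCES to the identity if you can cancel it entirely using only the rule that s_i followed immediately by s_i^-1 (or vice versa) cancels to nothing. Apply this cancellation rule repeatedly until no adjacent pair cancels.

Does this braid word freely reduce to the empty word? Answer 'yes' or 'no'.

Answer: yes

Derivation:
Gen 1 (s3^-1): push. Stack: [s3^-1]
Gen 2 (s2): push. Stack: [s3^-1 s2]
Gen 3 (s1): push. Stack: [s3^-1 s2 s1]
Gen 4 (s2^-1): push. Stack: [s3^-1 s2 s1 s2^-1]
Gen 5 (s2): cancels prior s2^-1. Stack: [s3^-1 s2 s1]
Gen 6 (s1^-1): cancels prior s1. Stack: [s3^-1 s2]
Gen 7 (s2^-1): cancels prior s2. Stack: [s3^-1]
Gen 8 (s3): cancels prior s3^-1. Stack: []
Reduced word: (empty)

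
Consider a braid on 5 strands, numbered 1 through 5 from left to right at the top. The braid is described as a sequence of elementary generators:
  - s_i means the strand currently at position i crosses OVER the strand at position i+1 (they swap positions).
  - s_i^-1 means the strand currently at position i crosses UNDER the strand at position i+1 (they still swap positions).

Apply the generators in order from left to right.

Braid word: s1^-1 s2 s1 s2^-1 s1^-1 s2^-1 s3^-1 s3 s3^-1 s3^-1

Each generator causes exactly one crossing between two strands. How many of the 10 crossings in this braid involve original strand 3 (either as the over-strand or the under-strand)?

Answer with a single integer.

Gen 1: crossing 1x2. Involves strand 3? no. Count so far: 0
Gen 2: crossing 1x3. Involves strand 3? yes. Count so far: 1
Gen 3: crossing 2x3. Involves strand 3? yes. Count so far: 2
Gen 4: crossing 2x1. Involves strand 3? no. Count so far: 2
Gen 5: crossing 3x1. Involves strand 3? yes. Count so far: 3
Gen 6: crossing 3x2. Involves strand 3? yes. Count so far: 4
Gen 7: crossing 3x4. Involves strand 3? yes. Count so far: 5
Gen 8: crossing 4x3. Involves strand 3? yes. Count so far: 6
Gen 9: crossing 3x4. Involves strand 3? yes. Count so far: 7
Gen 10: crossing 4x3. Involves strand 3? yes. Count so far: 8

Answer: 8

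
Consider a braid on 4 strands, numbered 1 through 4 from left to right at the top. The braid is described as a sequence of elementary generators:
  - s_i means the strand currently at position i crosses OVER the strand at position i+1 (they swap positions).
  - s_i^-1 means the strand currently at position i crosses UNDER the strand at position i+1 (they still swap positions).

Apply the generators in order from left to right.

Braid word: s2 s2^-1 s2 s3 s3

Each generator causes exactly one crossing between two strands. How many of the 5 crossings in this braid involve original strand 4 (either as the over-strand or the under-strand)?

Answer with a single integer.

Gen 1: crossing 2x3. Involves strand 4? no. Count so far: 0
Gen 2: crossing 3x2. Involves strand 4? no. Count so far: 0
Gen 3: crossing 2x3. Involves strand 4? no. Count so far: 0
Gen 4: crossing 2x4. Involves strand 4? yes. Count so far: 1
Gen 5: crossing 4x2. Involves strand 4? yes. Count so far: 2

Answer: 2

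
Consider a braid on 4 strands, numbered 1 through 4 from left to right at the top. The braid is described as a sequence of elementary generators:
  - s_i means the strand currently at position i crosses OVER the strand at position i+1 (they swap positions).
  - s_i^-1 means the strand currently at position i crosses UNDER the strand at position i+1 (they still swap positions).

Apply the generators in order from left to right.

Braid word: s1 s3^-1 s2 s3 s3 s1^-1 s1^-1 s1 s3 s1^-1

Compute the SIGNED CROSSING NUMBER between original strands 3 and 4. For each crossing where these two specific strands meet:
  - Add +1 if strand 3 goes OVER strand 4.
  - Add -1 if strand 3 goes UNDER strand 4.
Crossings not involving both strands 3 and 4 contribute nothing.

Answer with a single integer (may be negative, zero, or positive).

Answer: -1

Derivation:
Gen 1: crossing 1x2. Both 3&4? no. Sum: 0
Gen 2: 3 under 4. Both 3&4? yes. Contrib: -1. Sum: -1
Gen 3: crossing 1x4. Both 3&4? no. Sum: -1
Gen 4: crossing 1x3. Both 3&4? no. Sum: -1
Gen 5: crossing 3x1. Both 3&4? no. Sum: -1
Gen 6: crossing 2x4. Both 3&4? no. Sum: -1
Gen 7: crossing 4x2. Both 3&4? no. Sum: -1
Gen 8: crossing 2x4. Both 3&4? no. Sum: -1
Gen 9: crossing 1x3. Both 3&4? no. Sum: -1
Gen 10: crossing 4x2. Both 3&4? no. Sum: -1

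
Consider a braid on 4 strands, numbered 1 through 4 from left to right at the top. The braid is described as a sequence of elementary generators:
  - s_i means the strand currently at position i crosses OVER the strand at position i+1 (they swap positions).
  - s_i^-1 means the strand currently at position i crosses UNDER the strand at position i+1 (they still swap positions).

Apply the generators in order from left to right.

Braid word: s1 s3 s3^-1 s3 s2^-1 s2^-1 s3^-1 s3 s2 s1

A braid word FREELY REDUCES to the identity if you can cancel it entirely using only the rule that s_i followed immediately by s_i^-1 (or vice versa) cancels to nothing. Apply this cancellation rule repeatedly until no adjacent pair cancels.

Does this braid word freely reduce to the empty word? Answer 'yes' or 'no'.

Answer: no

Derivation:
Gen 1 (s1): push. Stack: [s1]
Gen 2 (s3): push. Stack: [s1 s3]
Gen 3 (s3^-1): cancels prior s3. Stack: [s1]
Gen 4 (s3): push. Stack: [s1 s3]
Gen 5 (s2^-1): push. Stack: [s1 s3 s2^-1]
Gen 6 (s2^-1): push. Stack: [s1 s3 s2^-1 s2^-1]
Gen 7 (s3^-1): push. Stack: [s1 s3 s2^-1 s2^-1 s3^-1]
Gen 8 (s3): cancels prior s3^-1. Stack: [s1 s3 s2^-1 s2^-1]
Gen 9 (s2): cancels prior s2^-1. Stack: [s1 s3 s2^-1]
Gen 10 (s1): push. Stack: [s1 s3 s2^-1 s1]
Reduced word: s1 s3 s2^-1 s1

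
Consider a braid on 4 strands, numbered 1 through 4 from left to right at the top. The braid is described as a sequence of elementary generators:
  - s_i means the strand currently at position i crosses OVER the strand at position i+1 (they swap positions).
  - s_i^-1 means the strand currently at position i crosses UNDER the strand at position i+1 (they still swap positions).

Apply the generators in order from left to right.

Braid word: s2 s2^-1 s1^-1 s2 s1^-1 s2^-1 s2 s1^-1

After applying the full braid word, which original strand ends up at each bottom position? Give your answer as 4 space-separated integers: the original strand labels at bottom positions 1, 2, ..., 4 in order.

Gen 1 (s2): strand 2 crosses over strand 3. Perm now: [1 3 2 4]
Gen 2 (s2^-1): strand 3 crosses under strand 2. Perm now: [1 2 3 4]
Gen 3 (s1^-1): strand 1 crosses under strand 2. Perm now: [2 1 3 4]
Gen 4 (s2): strand 1 crosses over strand 3. Perm now: [2 3 1 4]
Gen 5 (s1^-1): strand 2 crosses under strand 3. Perm now: [3 2 1 4]
Gen 6 (s2^-1): strand 2 crosses under strand 1. Perm now: [3 1 2 4]
Gen 7 (s2): strand 1 crosses over strand 2. Perm now: [3 2 1 4]
Gen 8 (s1^-1): strand 3 crosses under strand 2. Perm now: [2 3 1 4]

Answer: 2 3 1 4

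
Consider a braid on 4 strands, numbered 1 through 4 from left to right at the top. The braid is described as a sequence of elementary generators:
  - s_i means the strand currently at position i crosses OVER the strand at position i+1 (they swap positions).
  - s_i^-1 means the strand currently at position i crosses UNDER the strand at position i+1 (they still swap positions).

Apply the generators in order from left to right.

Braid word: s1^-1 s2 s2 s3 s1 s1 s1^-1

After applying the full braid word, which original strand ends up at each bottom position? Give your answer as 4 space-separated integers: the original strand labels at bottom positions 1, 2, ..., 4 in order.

Gen 1 (s1^-1): strand 1 crosses under strand 2. Perm now: [2 1 3 4]
Gen 2 (s2): strand 1 crosses over strand 3. Perm now: [2 3 1 4]
Gen 3 (s2): strand 3 crosses over strand 1. Perm now: [2 1 3 4]
Gen 4 (s3): strand 3 crosses over strand 4. Perm now: [2 1 4 3]
Gen 5 (s1): strand 2 crosses over strand 1. Perm now: [1 2 4 3]
Gen 6 (s1): strand 1 crosses over strand 2. Perm now: [2 1 4 3]
Gen 7 (s1^-1): strand 2 crosses under strand 1. Perm now: [1 2 4 3]

Answer: 1 2 4 3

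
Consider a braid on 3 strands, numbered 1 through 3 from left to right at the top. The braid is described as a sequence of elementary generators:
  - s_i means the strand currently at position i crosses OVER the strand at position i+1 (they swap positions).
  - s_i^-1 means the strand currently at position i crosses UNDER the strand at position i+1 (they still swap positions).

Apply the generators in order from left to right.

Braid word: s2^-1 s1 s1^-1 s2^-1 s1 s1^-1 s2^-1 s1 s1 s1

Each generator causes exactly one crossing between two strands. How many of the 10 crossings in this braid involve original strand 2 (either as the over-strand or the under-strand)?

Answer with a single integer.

Answer: 5

Derivation:
Gen 1: crossing 2x3. Involves strand 2? yes. Count so far: 1
Gen 2: crossing 1x3. Involves strand 2? no. Count so far: 1
Gen 3: crossing 3x1. Involves strand 2? no. Count so far: 1
Gen 4: crossing 3x2. Involves strand 2? yes. Count so far: 2
Gen 5: crossing 1x2. Involves strand 2? yes. Count so far: 3
Gen 6: crossing 2x1. Involves strand 2? yes. Count so far: 4
Gen 7: crossing 2x3. Involves strand 2? yes. Count so far: 5
Gen 8: crossing 1x3. Involves strand 2? no. Count so far: 5
Gen 9: crossing 3x1. Involves strand 2? no. Count so far: 5
Gen 10: crossing 1x3. Involves strand 2? no. Count so far: 5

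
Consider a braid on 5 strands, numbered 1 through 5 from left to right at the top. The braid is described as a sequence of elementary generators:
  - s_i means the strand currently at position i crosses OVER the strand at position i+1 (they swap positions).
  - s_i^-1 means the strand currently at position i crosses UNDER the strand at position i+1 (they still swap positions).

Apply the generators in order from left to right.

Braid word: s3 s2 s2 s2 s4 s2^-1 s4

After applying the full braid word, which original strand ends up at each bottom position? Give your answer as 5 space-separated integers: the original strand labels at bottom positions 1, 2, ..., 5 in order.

Answer: 1 2 4 3 5

Derivation:
Gen 1 (s3): strand 3 crosses over strand 4. Perm now: [1 2 4 3 5]
Gen 2 (s2): strand 2 crosses over strand 4. Perm now: [1 4 2 3 5]
Gen 3 (s2): strand 4 crosses over strand 2. Perm now: [1 2 4 3 5]
Gen 4 (s2): strand 2 crosses over strand 4. Perm now: [1 4 2 3 5]
Gen 5 (s4): strand 3 crosses over strand 5. Perm now: [1 4 2 5 3]
Gen 6 (s2^-1): strand 4 crosses under strand 2. Perm now: [1 2 4 5 3]
Gen 7 (s4): strand 5 crosses over strand 3. Perm now: [1 2 4 3 5]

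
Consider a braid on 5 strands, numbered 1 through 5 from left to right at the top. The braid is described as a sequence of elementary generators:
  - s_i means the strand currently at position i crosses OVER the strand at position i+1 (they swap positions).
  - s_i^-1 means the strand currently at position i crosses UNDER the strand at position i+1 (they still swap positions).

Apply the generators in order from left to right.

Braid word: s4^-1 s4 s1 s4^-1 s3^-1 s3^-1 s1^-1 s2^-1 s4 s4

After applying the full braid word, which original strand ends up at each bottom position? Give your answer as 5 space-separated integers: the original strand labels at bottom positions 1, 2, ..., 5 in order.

Answer: 1 3 2 5 4

Derivation:
Gen 1 (s4^-1): strand 4 crosses under strand 5. Perm now: [1 2 3 5 4]
Gen 2 (s4): strand 5 crosses over strand 4. Perm now: [1 2 3 4 5]
Gen 3 (s1): strand 1 crosses over strand 2. Perm now: [2 1 3 4 5]
Gen 4 (s4^-1): strand 4 crosses under strand 5. Perm now: [2 1 3 5 4]
Gen 5 (s3^-1): strand 3 crosses under strand 5. Perm now: [2 1 5 3 4]
Gen 6 (s3^-1): strand 5 crosses under strand 3. Perm now: [2 1 3 5 4]
Gen 7 (s1^-1): strand 2 crosses under strand 1. Perm now: [1 2 3 5 4]
Gen 8 (s2^-1): strand 2 crosses under strand 3. Perm now: [1 3 2 5 4]
Gen 9 (s4): strand 5 crosses over strand 4. Perm now: [1 3 2 4 5]
Gen 10 (s4): strand 4 crosses over strand 5. Perm now: [1 3 2 5 4]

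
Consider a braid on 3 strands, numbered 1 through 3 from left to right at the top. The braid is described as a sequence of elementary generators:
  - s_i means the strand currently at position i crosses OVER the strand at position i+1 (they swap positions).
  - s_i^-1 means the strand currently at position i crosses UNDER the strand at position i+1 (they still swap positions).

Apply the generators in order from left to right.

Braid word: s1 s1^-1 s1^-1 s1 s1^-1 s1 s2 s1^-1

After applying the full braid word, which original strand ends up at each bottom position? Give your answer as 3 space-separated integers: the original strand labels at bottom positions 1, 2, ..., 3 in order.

Answer: 3 1 2

Derivation:
Gen 1 (s1): strand 1 crosses over strand 2. Perm now: [2 1 3]
Gen 2 (s1^-1): strand 2 crosses under strand 1. Perm now: [1 2 3]
Gen 3 (s1^-1): strand 1 crosses under strand 2. Perm now: [2 1 3]
Gen 4 (s1): strand 2 crosses over strand 1. Perm now: [1 2 3]
Gen 5 (s1^-1): strand 1 crosses under strand 2. Perm now: [2 1 3]
Gen 6 (s1): strand 2 crosses over strand 1. Perm now: [1 2 3]
Gen 7 (s2): strand 2 crosses over strand 3. Perm now: [1 3 2]
Gen 8 (s1^-1): strand 1 crosses under strand 3. Perm now: [3 1 2]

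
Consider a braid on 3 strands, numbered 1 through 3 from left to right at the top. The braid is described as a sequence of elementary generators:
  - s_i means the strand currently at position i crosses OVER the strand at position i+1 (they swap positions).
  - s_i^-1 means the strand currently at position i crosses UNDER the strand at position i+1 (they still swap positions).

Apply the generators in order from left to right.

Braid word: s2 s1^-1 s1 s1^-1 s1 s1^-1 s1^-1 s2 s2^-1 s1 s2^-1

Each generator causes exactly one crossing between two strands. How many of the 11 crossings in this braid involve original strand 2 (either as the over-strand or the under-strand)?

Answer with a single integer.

Answer: 4

Derivation:
Gen 1: crossing 2x3. Involves strand 2? yes. Count so far: 1
Gen 2: crossing 1x3. Involves strand 2? no. Count so far: 1
Gen 3: crossing 3x1. Involves strand 2? no. Count so far: 1
Gen 4: crossing 1x3. Involves strand 2? no. Count so far: 1
Gen 5: crossing 3x1. Involves strand 2? no. Count so far: 1
Gen 6: crossing 1x3. Involves strand 2? no. Count so far: 1
Gen 7: crossing 3x1. Involves strand 2? no. Count so far: 1
Gen 8: crossing 3x2. Involves strand 2? yes. Count so far: 2
Gen 9: crossing 2x3. Involves strand 2? yes. Count so far: 3
Gen 10: crossing 1x3. Involves strand 2? no. Count so far: 3
Gen 11: crossing 1x2. Involves strand 2? yes. Count so far: 4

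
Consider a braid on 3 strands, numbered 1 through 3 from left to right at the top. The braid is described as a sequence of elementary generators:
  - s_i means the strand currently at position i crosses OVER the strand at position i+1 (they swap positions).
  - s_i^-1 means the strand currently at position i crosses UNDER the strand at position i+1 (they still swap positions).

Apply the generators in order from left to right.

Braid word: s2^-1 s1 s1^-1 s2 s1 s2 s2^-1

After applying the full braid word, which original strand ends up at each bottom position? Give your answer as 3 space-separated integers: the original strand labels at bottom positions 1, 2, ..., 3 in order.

Answer: 2 1 3

Derivation:
Gen 1 (s2^-1): strand 2 crosses under strand 3. Perm now: [1 3 2]
Gen 2 (s1): strand 1 crosses over strand 3. Perm now: [3 1 2]
Gen 3 (s1^-1): strand 3 crosses under strand 1. Perm now: [1 3 2]
Gen 4 (s2): strand 3 crosses over strand 2. Perm now: [1 2 3]
Gen 5 (s1): strand 1 crosses over strand 2. Perm now: [2 1 3]
Gen 6 (s2): strand 1 crosses over strand 3. Perm now: [2 3 1]
Gen 7 (s2^-1): strand 3 crosses under strand 1. Perm now: [2 1 3]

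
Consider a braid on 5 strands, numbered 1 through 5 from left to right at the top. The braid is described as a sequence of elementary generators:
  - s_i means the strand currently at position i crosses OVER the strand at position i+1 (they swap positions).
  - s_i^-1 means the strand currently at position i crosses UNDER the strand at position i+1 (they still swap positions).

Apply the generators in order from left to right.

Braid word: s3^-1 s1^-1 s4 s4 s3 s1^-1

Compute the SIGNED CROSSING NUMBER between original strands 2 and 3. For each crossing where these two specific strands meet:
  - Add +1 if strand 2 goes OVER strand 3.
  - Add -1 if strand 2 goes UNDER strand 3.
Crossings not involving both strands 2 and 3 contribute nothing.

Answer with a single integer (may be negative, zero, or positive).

Gen 1: crossing 3x4. Both 2&3? no. Sum: 0
Gen 2: crossing 1x2. Both 2&3? no. Sum: 0
Gen 3: crossing 3x5. Both 2&3? no. Sum: 0
Gen 4: crossing 5x3. Both 2&3? no. Sum: 0
Gen 5: crossing 4x3. Both 2&3? no. Sum: 0
Gen 6: crossing 2x1. Both 2&3? no. Sum: 0

Answer: 0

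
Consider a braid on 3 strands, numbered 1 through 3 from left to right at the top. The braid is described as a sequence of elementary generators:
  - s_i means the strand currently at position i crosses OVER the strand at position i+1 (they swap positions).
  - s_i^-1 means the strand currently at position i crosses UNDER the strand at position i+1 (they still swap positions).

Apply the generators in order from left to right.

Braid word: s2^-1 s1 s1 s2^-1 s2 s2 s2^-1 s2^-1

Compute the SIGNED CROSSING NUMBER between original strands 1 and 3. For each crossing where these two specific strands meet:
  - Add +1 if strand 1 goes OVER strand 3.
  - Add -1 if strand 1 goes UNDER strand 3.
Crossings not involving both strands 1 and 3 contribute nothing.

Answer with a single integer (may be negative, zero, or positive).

Gen 1: crossing 2x3. Both 1&3? no. Sum: 0
Gen 2: 1 over 3. Both 1&3? yes. Contrib: +1. Sum: 1
Gen 3: 3 over 1. Both 1&3? yes. Contrib: -1. Sum: 0
Gen 4: crossing 3x2. Both 1&3? no. Sum: 0
Gen 5: crossing 2x3. Both 1&3? no. Sum: 0
Gen 6: crossing 3x2. Both 1&3? no. Sum: 0
Gen 7: crossing 2x3. Both 1&3? no. Sum: 0
Gen 8: crossing 3x2. Both 1&3? no. Sum: 0

Answer: 0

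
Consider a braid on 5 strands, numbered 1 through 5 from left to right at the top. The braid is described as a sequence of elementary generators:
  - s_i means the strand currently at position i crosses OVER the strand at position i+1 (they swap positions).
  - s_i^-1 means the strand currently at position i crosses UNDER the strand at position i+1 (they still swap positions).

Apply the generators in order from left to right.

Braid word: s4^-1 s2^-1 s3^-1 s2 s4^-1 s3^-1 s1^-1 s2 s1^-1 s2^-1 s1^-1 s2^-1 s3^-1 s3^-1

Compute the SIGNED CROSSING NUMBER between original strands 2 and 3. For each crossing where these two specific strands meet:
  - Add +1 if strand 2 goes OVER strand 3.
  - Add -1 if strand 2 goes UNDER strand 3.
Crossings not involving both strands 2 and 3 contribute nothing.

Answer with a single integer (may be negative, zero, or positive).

Answer: -1

Derivation:
Gen 1: crossing 4x5. Both 2&3? no. Sum: 0
Gen 2: 2 under 3. Both 2&3? yes. Contrib: -1. Sum: -1
Gen 3: crossing 2x5. Both 2&3? no. Sum: -1
Gen 4: crossing 3x5. Both 2&3? no. Sum: -1
Gen 5: crossing 2x4. Both 2&3? no. Sum: -1
Gen 6: crossing 3x4. Both 2&3? no. Sum: -1
Gen 7: crossing 1x5. Both 2&3? no. Sum: -1
Gen 8: crossing 1x4. Both 2&3? no. Sum: -1
Gen 9: crossing 5x4. Both 2&3? no. Sum: -1
Gen 10: crossing 5x1. Both 2&3? no. Sum: -1
Gen 11: crossing 4x1. Both 2&3? no. Sum: -1
Gen 12: crossing 4x5. Both 2&3? no. Sum: -1
Gen 13: crossing 4x3. Both 2&3? no. Sum: -1
Gen 14: crossing 3x4. Both 2&3? no. Sum: -1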